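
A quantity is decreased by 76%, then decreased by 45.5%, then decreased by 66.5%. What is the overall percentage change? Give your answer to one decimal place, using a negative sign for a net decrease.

A 76% decrease multiplies by 0.24.
Then a 45.5% decrease: 0.24 × 0.545 = 0.1308.
Then a 66.5% decrease: 0.1308 × 0.335 = 0.043818.
Overall factor 0.043818, i.e. -95.6%.

-95.6%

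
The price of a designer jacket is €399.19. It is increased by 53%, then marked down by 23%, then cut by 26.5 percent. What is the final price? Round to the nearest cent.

€345.66

Each change multiplies by a factor: 1.53 × 0.77 × 0.735 = 0.8659035.
€399.19 × 0.8659035 = €345.660018165 ≈ €345.66.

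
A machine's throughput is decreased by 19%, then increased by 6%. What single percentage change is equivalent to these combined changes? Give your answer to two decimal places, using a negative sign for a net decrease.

-14.14%

A 19% decrease multiplies by 0.81.
Then a 6% increase: 0.81 × 1.06 = 0.8586.
Overall factor 0.8586, i.e. -14.14%.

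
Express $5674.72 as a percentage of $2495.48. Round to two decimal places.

$5674.72 ÷ $2495.48 ≈ 227.40%.

227.40%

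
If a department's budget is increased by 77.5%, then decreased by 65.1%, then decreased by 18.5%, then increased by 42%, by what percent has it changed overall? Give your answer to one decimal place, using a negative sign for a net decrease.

A 77.5% increase multiplies by 1.775.
Then a 65.1% decrease: 1.775 × 0.349 = 0.619475.
Then an 18.5% decrease: 0.619475 × 0.815 = 0.504872125.
Then a 42% increase: 0.504872125 × 1.42 = 0.7169184175.
Overall factor 0.7169184175, i.e. -28.3%.

-28.3%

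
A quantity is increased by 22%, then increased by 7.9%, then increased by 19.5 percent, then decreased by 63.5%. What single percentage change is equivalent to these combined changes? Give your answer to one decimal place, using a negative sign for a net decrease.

The combined multiplier is 1.22 × 1.079 × 1.195 × 0.365 = 0.5741720465.
That corresponds to a decrease of 42.6%.

-42.6%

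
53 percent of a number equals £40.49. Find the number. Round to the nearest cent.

£40.49 ÷ 0.53 ≈ £76.40.

£76.40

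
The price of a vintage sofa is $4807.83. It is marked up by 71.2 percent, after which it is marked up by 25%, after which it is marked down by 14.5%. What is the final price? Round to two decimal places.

$8796.89

Apply the 71.2% increase: $4807.83 × 1.712 = $8231.00496.
Apply the 25% increase: $8231.00496 × 1.25 = $10288.7562.
14.5% decrease: $10288.7562 × 0.855 = $8796.886551 ≈ $8796.89.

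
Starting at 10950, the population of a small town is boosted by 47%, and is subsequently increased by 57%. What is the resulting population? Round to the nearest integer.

25272

Each change multiplies by a factor: 1.47 × 1.57 = 2.3079.
10950 × 2.3079 = 25271.505 ≈ 25272.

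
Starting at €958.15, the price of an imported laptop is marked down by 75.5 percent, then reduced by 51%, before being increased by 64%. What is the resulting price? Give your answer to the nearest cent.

€188.64

Apply the 75.5% decrease: €958.15 × 0.245 = €234.74675.
51% decrease: €234.74675 × 0.49 = €115.0259075.
64% increase: €115.0259075 × 1.64 = €188.6424883 ≈ €188.64.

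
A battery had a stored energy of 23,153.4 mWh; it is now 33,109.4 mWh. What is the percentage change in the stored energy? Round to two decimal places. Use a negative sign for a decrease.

Change: 33,109.4 − 23,153.4 = 9,956.0.
Relative to the original: 9,956.0 ÷ 23,153.4 ≈ 43.00%.

43.00%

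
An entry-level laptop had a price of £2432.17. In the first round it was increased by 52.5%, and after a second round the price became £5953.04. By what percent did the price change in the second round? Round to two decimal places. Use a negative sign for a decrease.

60.50%

After the first round: £2432.17 × 1.525 = £3709.05925.
Second-round multiplier: £5953.04 ÷ £3709.05925 ≈ 1.605.
That is a change of 60.50%.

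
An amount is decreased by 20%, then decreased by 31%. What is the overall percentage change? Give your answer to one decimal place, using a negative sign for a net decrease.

-44.8%

A 20% decrease multiplies by 0.8.
Then a 31% decrease: 0.8 × 0.69 = 0.552.
Overall factor 0.552, i.e. -44.8%.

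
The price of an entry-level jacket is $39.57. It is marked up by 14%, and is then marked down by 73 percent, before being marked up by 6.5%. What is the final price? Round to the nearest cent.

$12.97

After the 14% increase: $39.57 × 1.14 = $45.1098.
Apply the 73% decrease: $45.1098 × 0.27 = $12.179646.
After the 6.5% increase: $12.179646 × 1.065 = $12.97132299 ≈ $12.97.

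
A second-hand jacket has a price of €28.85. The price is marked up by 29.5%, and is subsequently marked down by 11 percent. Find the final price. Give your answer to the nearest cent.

€33.25

Each change multiplies by a factor: 1.295 × 0.89 = 1.15255.
€28.85 × 1.15255 = €33.2510675 ≈ €33.25.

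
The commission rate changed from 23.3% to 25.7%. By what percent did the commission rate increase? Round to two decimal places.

10.30%

The change is 25.7 − 23.3 = 2.4 percentage points.
Relative to the original 23.3%, that is 2.4 ÷ 23.3 ≈ 10.30%.
So the commission rate rose by 10.30%.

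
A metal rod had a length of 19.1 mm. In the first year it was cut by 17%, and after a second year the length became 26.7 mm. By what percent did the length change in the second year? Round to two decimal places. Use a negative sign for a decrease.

After the first year: 19.1 × 0.83 = 15.853.
Second-year multiplier: 26.7 ÷ 15.853 ≈ 1.684224.
That is a change of 68.42%.

68.42%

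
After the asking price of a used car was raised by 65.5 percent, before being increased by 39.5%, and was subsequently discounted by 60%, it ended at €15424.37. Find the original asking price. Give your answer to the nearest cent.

€16702.26

Undoing the 60% decrease: €15424.37 ÷ 0.4 = €38560.925.
Undoing the 39.5% increase: €38560.925 ÷ 1.395 ≈ €27642.240143.
Undoing the 65.5% increase: €27642.240143 ÷ 1.655 ≈ €16702.26.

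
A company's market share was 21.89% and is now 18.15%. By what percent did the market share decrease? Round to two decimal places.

The change is 18.15 − 21.89 = -3.74 percentage points.
Relative to the original 21.89%, that is -3.74 ÷ 21.89 ≈ -17.09%.
So the market share fell by 17.09%.

17.09%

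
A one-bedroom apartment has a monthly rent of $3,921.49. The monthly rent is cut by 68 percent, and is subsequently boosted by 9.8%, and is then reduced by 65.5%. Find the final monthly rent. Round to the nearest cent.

After the 68% decrease: $3,921.49 × 0.32 = $1254.8768.
9.8% increase: $1254.8768 × 1.098 = $1377.8547264.
Apply the 65.5% decrease: $1377.8547264 × 0.345 = $475.359880608 ≈ $475.36.

$475.36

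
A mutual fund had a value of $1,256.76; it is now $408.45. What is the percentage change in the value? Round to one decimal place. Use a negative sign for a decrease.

Change: $408.45 − $1,256.76 = -$848.31.
Relative to the original: -$848.31 ÷ $1,256.76 ≈ -67.5%.

-67.5%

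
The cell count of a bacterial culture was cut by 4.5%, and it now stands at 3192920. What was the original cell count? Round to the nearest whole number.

3343372

The overall multiplier applied was 0.955.
So the original cell count was 3192920 ÷ 0.955 ≈ 3343372.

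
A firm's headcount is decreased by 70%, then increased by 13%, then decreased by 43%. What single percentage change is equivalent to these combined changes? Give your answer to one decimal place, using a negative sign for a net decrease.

-80.7%

A 70% decrease multiplies by 0.3.
Then a 13% increase: 0.3 × 1.13 = 0.339.
Then a 43% decrease: 0.339 × 0.57 = 0.19323.
Overall factor 0.19323, i.e. -80.7%.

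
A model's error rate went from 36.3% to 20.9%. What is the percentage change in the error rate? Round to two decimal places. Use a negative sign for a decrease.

The change is 20.9 − 36.3 = -15.4 percentage points.
Relative to the original 36.3%, that is -15.4 ÷ 36.3 ≈ -42.42%.

-42.42%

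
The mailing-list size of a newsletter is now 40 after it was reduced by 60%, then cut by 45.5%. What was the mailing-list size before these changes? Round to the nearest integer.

183

The overall multiplier applied was 0.4 × 0.545 = 0.218.
So the original mailing-list size was 40 ÷ 0.218 ≈ 183.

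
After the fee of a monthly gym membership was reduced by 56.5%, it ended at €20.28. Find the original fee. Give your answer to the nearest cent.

€46.62

The overall multiplier applied was 0.435.
So the original fee was €20.28 ÷ 0.435 ≈ €46.62.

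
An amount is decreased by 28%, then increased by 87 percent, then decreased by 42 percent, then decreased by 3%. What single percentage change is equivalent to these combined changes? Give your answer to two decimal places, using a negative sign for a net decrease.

-24.25%

A 28% decrease multiplies by 0.72.
Then an 87% increase: 0.72 × 1.87 = 1.3464.
Then a 42% decrease: 1.3464 × 0.58 = 0.780912.
Then a 3% decrease: 0.780912 × 0.97 = 0.75748464.
Overall factor 0.75748464, i.e. -24.25%.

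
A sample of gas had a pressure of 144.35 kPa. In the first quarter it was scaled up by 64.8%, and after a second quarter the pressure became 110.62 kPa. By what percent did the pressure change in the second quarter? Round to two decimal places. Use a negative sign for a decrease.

After the first quarter: 144.35 × 1.648 = 237.8888.
Second-quarter multiplier: 110.62 ÷ 237.8888 ≈ 0.465007.
That is a change of -53.50%.

-53.50%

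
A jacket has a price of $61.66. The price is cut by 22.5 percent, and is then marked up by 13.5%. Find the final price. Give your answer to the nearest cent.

22.5% decrease: $61.66 × 0.775 = $47.7865.
After the 13.5% increase: $47.7865 × 1.135 = $54.2376775 ≈ $54.24.

$54.24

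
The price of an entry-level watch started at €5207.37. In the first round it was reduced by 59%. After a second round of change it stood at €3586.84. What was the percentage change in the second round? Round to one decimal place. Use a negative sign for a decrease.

68.0%

After the first round: €5207.37 × 0.41 = €2135.0217.
Second-round multiplier: €3586.84 ÷ €2135.0217 ≈ 1.68.
That is a change of 68.0%.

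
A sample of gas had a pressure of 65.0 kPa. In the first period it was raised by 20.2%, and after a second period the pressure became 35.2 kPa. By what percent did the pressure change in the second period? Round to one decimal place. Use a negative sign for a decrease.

-54.9%

After the first period: 65.0 × 1.202 = 78.13.
Second-period multiplier: 35.2 ÷ 78.13 ≈ 0.45053.
That is a change of -54.9%.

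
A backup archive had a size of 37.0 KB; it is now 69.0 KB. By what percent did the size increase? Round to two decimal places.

Change: 69.0 − 37.0 = 32.0.
Relative to the original: 32.0 ÷ 37.0 ≈ 86.49%.
So the size increased by 86.49%.

86.49%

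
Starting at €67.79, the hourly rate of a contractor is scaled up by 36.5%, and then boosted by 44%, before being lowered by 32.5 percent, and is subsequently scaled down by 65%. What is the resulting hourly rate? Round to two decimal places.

€31.48

Each change multiplies by a factor: 1.365 × 1.44 × 0.675 × 0.35 = 0.464373.
€67.79 × 0.464373 = €31.47984567 ≈ €31.48.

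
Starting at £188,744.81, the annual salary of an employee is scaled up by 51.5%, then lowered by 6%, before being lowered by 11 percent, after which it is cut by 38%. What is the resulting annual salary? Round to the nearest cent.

£148,319.14

Each change multiplies by a factor: 1.515 × 0.94 × 0.89 × 0.62 = 0.78581838.
£188,744.81 × 0.78581838 = £148319.1408276078 ≈ £148,319.14.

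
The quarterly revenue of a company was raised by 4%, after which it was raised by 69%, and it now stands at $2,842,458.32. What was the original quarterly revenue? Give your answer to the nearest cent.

$1,617,238.46

Undoing the 69% increase: $2,842,458.32 ÷ 1.69 = $1681928.
Undoing the 4% increase: $1681928 ÷ 1.04 ≈ $1,617,238.46.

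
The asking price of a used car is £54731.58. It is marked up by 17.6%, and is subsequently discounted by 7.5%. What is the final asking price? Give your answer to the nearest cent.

Apply the 17.6% increase: £54731.58 × 1.176 = £64364.33808.
After the 7.5% decrease: £64364.33808 × 0.925 = £59537.012724 ≈ £59537.01.

£59537.01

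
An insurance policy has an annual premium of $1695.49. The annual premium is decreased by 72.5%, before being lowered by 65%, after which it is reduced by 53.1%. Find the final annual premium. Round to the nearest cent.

$76.54

Apply the 72.5% decrease: $1695.49 × 0.275 = $466.25975.
Apply the 65% decrease: $466.25975 × 0.35 = $163.1909125.
53.1% decrease: $163.1909125 × 0.469 = $76.5365379625 ≈ $76.54.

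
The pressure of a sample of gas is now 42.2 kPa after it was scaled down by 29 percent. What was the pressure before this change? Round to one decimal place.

The overall multiplier applied was 0.71.
So the original pressure was 42.2 ÷ 0.71 ≈ 59.4 kPa.

59.4 kPa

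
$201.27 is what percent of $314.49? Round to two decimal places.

64.00%

$201.27 ÷ $314.49 ≈ 64.00%.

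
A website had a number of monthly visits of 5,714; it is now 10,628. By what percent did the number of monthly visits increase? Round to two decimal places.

Change: 10,628 − 5,714 = 4,914.
Relative to the original: 4,914 ÷ 5,714 ≈ 86.00%.
So the number of monthly visits increased by 86.00%.

86.00%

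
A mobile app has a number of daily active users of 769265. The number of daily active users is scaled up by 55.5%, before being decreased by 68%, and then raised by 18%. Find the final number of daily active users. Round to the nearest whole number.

Apply the 55.5% increase: 769265 × 1.555 = 1196207.075.
After the 68% decrease: 1196207.075 × 0.32 = 382786.264.
After the 18% increase: 382786.264 × 1.18 = 451687.79152 ≈ 451688.

451688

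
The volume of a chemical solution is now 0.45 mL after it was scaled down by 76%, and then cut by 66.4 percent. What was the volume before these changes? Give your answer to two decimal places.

5.58 mL

The overall multiplier applied was 0.24 × 0.336 = 0.08064.
So the original volume was 0.45 ÷ 0.08064 ≈ 5.58 mL.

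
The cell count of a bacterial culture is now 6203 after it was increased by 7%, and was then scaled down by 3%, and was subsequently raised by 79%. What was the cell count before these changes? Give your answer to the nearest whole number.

Undoing the 79% increase: 6203 ÷ 1.79 ≈ 3465.363128.
Undoing the 3% decrease: 3465.363128 ÷ 0.97 ≈ 3572.539307.
Undoing the 7% increase: 3572.539307 ÷ 1.07 ≈ 3339.

3339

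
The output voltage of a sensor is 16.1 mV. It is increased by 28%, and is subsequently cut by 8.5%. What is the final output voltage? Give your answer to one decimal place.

Apply the 28% increase: 16.1 × 1.28 = 20.608.
After the 8.5% decrease: 20.608 × 0.915 = 18.85632 ≈ 18.9.

18.9 mV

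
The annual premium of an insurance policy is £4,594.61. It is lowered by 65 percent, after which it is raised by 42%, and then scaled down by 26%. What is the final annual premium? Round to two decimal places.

Each change multiplies by a factor: 0.35 × 1.42 × 0.74 = 0.36778.
£4,594.61 × 0.36778 = £1689.8056658 ≈ £1,689.81.

£1,689.81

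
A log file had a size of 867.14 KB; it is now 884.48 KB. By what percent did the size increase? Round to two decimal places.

Change: 884.48 − 867.14 = 17.34.
Relative to the original: 17.34 ÷ 867.14 ≈ 2.00%.
So the size increased by 2.00%.

2.00%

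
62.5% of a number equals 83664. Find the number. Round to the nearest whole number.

83664 ÷ 0.625 ≈ 133862.

133862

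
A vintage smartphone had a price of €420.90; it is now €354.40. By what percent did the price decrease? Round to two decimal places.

15.80%

Change: €354.40 − €420.90 = -€66.50.
Relative to the original: -€66.50 ÷ €420.90 ≈ -15.80%.
So the price decreased by 15.80%.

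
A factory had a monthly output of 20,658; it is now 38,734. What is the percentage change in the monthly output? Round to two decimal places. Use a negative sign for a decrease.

Change: 38,734 − 20,658 = 18,076.
Relative to the original: 18,076 ÷ 20,658 ≈ 87.50%.

87.50%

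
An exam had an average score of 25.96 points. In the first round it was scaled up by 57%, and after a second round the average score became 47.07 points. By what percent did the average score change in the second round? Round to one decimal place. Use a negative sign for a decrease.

After the first round: 25.96 × 1.57 = 40.7572.
Second-round multiplier: 47.07 ÷ 40.7572 ≈ 1.15489.
That is a change of 15.5%.

15.5%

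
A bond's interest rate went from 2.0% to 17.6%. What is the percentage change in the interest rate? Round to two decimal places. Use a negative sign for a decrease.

780.00%

The change is 17.6 − 2.0 = 15.6 percentage points.
Relative to the original 2.0%, that is 15.6 ÷ 2.0 = 780.00%.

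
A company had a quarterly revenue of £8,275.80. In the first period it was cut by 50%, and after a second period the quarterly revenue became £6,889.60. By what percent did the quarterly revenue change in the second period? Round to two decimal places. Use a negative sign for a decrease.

66.50%

After the first period: £8,275.80 × 0.5 = £4137.9.
Second-period multiplier: £6,889.60 ÷ £4137.9 ≈ 1.664999.
That is a change of 66.50%.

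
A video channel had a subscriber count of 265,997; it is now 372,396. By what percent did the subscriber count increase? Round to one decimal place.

40.0%

Change: 372,396 − 265,997 = 106,399.
Relative to the original: 106,399 ÷ 265,997 ≈ 40.0%.
So the subscriber count increased by 40.0%.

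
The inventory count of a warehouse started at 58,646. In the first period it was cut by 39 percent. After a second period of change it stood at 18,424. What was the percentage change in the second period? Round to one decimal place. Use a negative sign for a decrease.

After the first period: 58,646 × 0.61 = 35774.06.
Second-period multiplier: 18,424 ÷ 35774.06 ≈ 0.51501.
That is a change of -48.5%.

-48.5%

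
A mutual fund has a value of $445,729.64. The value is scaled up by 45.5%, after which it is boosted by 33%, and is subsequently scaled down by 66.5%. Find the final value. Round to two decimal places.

$288,955.49

Apply the 45.5% increase: $445,729.64 × 1.455 = $648536.6262.
After the 33% increase: $648536.6262 × 1.33 = $862553.712846.
Apply the 66.5% decrease: $862553.712846 × 0.335 = $288955.49380341 ≈ $288,955.49.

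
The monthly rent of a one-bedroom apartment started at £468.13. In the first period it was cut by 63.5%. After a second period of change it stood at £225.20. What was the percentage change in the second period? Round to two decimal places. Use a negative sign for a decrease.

31.80%

After the first period: £468.13 × 0.365 = £170.86745.
Second-period multiplier: £225.20 ÷ £170.86745 ≈ 1.317981.
That is a change of 31.80%.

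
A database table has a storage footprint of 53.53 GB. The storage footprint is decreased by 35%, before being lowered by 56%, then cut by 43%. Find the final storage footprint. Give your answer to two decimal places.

Each change multiplies by a factor: 0.65 × 0.44 × 0.57 = 0.16302.
53.53 × 0.16302 = 8.7264606 ≈ 8.73.

8.73 GB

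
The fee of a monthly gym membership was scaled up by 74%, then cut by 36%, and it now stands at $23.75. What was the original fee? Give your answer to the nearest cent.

$21.33

The overall multiplier applied was 1.74 × 0.64 = 1.1136.
So the original fee was $23.75 ÷ 1.1136 ≈ $21.33.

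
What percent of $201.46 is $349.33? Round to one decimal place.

$349.33 ÷ $201.46 ≈ 173.4%.

173.4%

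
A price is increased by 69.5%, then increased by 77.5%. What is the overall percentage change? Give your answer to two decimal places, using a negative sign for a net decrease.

200.86%

A 69.5% increase multiplies by 1.695.
Then a 77.5% increase: 1.695 × 1.775 = 3.008625.
Overall factor 3.008625, i.e. 200.86%.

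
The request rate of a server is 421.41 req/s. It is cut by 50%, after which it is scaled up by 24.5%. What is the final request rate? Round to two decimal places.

After the 50% decrease: 421.41 × 0.5 = 210.705.
After the 24.5% increase: 210.705 × 1.245 = 262.327725 ≈ 262.33.

262.33 req/s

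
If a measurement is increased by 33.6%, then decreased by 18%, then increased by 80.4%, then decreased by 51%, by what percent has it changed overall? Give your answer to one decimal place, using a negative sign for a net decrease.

-3.2%

The combined multiplier is 1.336 × 0.82 × 1.804 × 0.49 = 0.9683958592.
That corresponds to a decrease of 3.2%.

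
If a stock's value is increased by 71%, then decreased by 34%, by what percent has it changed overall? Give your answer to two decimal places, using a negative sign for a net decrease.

12.86%

A 71% increase multiplies by 1.71.
Then a 34% decrease: 1.71 × 0.66 = 1.1286.
Overall factor 1.1286, i.e. 12.86%.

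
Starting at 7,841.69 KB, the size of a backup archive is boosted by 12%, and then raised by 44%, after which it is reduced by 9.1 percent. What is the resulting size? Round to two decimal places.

Each change multiplies by a factor: 1.12 × 1.44 × 0.909 = 1.4660352.
7,841.69 × 1.4660352 = 11496.193567488 ≈ 11,496.19.

11,496.19 KB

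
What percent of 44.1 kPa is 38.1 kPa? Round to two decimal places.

38.1 kPa ÷ 44.1 kPa ≈ 86.39%.

86.39%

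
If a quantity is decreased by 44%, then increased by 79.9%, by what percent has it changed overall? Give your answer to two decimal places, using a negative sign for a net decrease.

The combined multiplier is 0.56 × 1.799 = 1.00744.
That corresponds to an increase of 0.74%.

0.74%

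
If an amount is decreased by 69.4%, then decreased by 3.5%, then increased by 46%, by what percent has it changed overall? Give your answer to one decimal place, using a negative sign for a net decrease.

-56.9%

A 69.4% decrease multiplies by 0.306.
Then a 3.5% decrease: 0.306 × 0.965 = 0.29529.
Then a 46% increase: 0.29529 × 1.46 = 0.4311234.
Overall factor 0.4311234, i.e. -56.9%.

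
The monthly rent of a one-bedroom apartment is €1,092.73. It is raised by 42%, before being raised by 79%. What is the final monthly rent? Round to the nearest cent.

€2,777.50

Each change multiplies by a factor: 1.42 × 1.79 = 2.5418.
€1,092.73 × 2.5418 = €2777.501114 ≈ €2,777.50.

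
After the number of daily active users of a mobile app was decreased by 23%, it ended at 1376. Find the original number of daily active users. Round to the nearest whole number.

1787

The overall multiplier applied was 0.77.
So the original number of daily active users was 1376 ÷ 0.77 ≈ 1787.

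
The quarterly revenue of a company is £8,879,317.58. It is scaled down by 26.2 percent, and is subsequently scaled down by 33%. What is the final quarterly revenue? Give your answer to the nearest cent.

£4,390,467.37

After the 26.2% decrease: £8,879,317.58 × 0.738 = £6552936.37404.
33% decrease: £6552936.37404 × 0.67 = £4390467.3706068 ≈ £4,390,467.37.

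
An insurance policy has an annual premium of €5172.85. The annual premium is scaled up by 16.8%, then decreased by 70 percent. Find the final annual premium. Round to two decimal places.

€1812.57

16.8% increase: €5172.85 × 1.168 = €6041.8888.
Apply the 70% decrease: €6041.8888 × 0.3 = €1812.56664 ≈ €1812.57.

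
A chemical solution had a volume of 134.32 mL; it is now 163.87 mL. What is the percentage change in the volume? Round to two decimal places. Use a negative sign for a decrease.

Change: 163.87 − 134.32 = 29.55.
Relative to the original: 29.55 ÷ 134.32 ≈ 22.00%.

22.00%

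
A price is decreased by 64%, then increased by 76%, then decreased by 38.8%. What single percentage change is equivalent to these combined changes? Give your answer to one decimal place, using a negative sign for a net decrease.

The combined multiplier is 0.36 × 1.76 × 0.612 = 0.3877632.
That corresponds to a decrease of 61.2%.

-61.2%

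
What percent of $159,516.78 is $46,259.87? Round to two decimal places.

$46,259.87 ÷ $159,516.78 ≈ 29.00%.

29.00%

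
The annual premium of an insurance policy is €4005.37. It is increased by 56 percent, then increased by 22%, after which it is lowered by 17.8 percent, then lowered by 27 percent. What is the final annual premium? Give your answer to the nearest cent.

€4574.27

56% increase: €4005.37 × 1.56 = €6248.3772.
Apply the 22% increase: €6248.3772 × 1.22 = €7623.020184.
17.8% decrease: €7623.020184 × 0.822 = €6266.122591248.
After the 27% decrease: €6266.122591248 × 0.73 = €4574.26949161104 ≈ €4574.27.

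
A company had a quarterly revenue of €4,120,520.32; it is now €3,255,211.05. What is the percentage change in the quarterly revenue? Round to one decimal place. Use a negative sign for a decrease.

-21.0%

Change: €3,255,211.05 − €4,120,520.32 = -€865,309.27.
Relative to the original: -€865,309.27 ÷ €4,120,520.32 ≈ -21.0%.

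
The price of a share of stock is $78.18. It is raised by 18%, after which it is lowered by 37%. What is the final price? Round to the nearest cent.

$58.12

Each change multiplies by a factor: 1.18 × 0.63 = 0.7434.
$78.18 × 0.7434 = $58.119012 ≈ $58.12.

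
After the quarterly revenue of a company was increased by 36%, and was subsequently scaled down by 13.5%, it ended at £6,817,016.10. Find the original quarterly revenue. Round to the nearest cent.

£5,794,811.37

The overall multiplier applied was 1.36 × 0.865 = 1.1764.
So the original quarterly revenue was £6,817,016.10 ÷ 1.1764 ≈ £5,794,811.37.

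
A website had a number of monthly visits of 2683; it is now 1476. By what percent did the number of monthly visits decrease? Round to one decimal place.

45.0%

Change: 1476 − 2683 = -1207.
Relative to the original: -1207 ÷ 2683 ≈ -45.0%.
So the number of monthly visits decreased by 45.0%.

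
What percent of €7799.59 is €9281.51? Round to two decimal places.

119.00%

€9281.51 ÷ €7799.59 ≈ 119.00%.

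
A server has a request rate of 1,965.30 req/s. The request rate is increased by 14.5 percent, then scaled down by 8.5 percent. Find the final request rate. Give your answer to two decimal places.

2,059.00 req/s

14.5% increase: 1,965.30 × 1.145 = 2250.2685.
Apply the 8.5% decrease: 2250.2685 × 0.915 = 2058.9956775 ≈ 2,059.00.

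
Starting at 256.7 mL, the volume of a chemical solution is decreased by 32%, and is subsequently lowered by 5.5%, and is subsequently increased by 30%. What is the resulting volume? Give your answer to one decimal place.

214.4 mL

Apply the 32% decrease: 256.7 × 0.68 = 174.556.
After the 5.5% decrease: 174.556 × 0.945 = 164.95542.
After the 30% increase: 164.95542 × 1.3 = 214.442046 ≈ 214.4.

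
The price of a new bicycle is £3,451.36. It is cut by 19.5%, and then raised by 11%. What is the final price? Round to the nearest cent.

19.5% decrease: £3,451.36 × 0.805 = £2778.3448.
Apply the 11% increase: £2778.3448 × 1.11 = £3083.962728 ≈ £3,083.96.

£3,083.96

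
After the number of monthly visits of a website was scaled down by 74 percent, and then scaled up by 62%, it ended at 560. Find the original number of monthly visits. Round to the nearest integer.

Undoing the 62% increase: 560 ÷ 1.62 ≈ 345.679012.
Undoing the 74% decrease: 345.679012 ÷ 0.26 ≈ 1,330.

1,330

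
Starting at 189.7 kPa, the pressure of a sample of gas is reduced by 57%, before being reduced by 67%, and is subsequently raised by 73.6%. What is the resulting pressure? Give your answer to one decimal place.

Each change multiplies by a factor: 0.43 × 0.33 × 1.736 = 0.2463384.
189.7 × 0.2463384 = 46.73039448 ≈ 46.7.

46.7 kPa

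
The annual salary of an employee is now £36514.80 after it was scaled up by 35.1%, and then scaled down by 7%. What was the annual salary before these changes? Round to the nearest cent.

£29062.34

Undoing the 7% decrease: £36514.80 ÷ 0.93 ≈ £39263.225806.
Undoing the 35.1% increase: £39263.225806 ÷ 1.351 ≈ £29062.34.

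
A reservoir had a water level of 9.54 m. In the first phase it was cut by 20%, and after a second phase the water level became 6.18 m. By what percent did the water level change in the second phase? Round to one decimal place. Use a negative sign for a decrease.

-19.0%

After the first phase: 9.54 × 0.8 = 7.632.
Second-phase multiplier: 6.18 ÷ 7.632 ≈ 0.80975.
That is a change of -19.0%.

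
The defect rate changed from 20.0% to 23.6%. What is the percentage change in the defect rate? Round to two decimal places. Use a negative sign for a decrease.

18.00%

The change is 23.6 − 20.0 = 3.6 percentage points.
Relative to the original 20.0%, that is 3.6 ÷ 20.0 = 18.00%.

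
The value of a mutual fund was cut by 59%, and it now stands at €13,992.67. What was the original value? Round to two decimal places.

The overall multiplier applied was 0.41.
So the original value was €13,992.67 ÷ 0.41 ≈ €34,128.46.

€34,128.46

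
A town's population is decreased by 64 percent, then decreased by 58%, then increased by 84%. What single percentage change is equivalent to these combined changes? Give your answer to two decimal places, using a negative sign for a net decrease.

A 64% decrease multiplies by 0.36.
Then a 58% decrease: 0.36 × 0.42 = 0.1512.
Then an 84% increase: 0.1512 × 1.84 = 0.278208.
Overall factor 0.278208, i.e. -72.18%.

-72.18%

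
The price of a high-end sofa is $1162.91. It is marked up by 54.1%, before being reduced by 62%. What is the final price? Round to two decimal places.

After the 54.1% increase: $1162.91 × 1.541 = $1792.04431.
After the 62% decrease: $1792.04431 × 0.38 = $680.9768378 ≈ $680.98.

$680.98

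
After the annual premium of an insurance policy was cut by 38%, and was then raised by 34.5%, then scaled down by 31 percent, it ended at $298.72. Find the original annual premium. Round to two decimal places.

Undoing the 31% decrease: $298.72 ÷ 0.69 ≈ $432.927536.
Undoing the 34.5% increase: $432.927536 ÷ 1.345 ≈ $321.879209.
Undoing the 38% decrease: $321.879209 ÷ 0.62 ≈ $519.16.

$519.16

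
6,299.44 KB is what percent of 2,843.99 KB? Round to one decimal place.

6,299.44 KB ÷ 2,843.99 KB ≈ 221.5%.

221.5%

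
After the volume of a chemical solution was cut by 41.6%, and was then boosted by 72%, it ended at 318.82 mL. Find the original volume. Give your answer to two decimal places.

The overall multiplier applied was 0.584 × 1.72 = 1.00448.
So the original volume was 318.82 ÷ 1.00448 ≈ 317.40 mL.

317.40 mL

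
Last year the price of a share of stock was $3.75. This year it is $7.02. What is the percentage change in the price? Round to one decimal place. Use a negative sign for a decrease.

87.2%

Change: $7.02 − $3.75 = $3.27.
Relative to the original: $3.27 ÷ $3.75 = 87.2%.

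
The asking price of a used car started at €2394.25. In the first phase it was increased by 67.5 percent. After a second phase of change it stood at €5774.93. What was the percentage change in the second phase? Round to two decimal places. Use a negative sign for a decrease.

After the first phase: €2394.25 × 1.675 = €4010.36875.
Second-phase multiplier: €5774.93 ÷ €4010.36875 ≈ 1.44.
That is a change of 44.00%.

44.00%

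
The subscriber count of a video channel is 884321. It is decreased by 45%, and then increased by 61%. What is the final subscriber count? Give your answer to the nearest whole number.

Each change multiplies by a factor: 0.55 × 1.61 = 0.8855.
884321 × 0.8855 = 783066.2455 ≈ 783066.

783066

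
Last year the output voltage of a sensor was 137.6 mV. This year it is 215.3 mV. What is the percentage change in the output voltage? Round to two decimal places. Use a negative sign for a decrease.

Change: 215.3 − 137.6 = 77.7.
Relative to the original: 77.7 ÷ 137.6 ≈ 56.47%.

56.47%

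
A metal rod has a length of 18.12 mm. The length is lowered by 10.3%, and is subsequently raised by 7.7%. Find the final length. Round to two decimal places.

17.51 mm

Apply the 10.3% decrease: 18.12 × 0.897 = 16.25364.
7.7% increase: 16.25364 × 1.077 = 17.50517028 ≈ 17.51.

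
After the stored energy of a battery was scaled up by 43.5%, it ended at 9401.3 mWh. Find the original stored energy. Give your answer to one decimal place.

6551.4 mWh

The overall multiplier applied was 1.435.
So the original stored energy was 9401.3 ÷ 1.435 ≈ 6551.4 mWh.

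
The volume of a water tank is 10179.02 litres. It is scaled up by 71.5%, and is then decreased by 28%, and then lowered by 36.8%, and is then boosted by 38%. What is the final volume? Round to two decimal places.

10962.23 litres

Each change multiplies by a factor: 1.715 × 0.72 × 0.632 × 1.38 = 1.076943168.
10179.02 × 1.076943168 = 10962.22604593536 ≈ 10962.23.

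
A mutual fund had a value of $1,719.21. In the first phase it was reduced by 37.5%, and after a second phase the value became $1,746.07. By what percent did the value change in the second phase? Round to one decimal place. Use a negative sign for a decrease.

62.5%

After the first phase: $1,719.21 × 0.625 = $1074.50625.
Second-phase multiplier: $1,746.07 ÷ $1074.50625 ≈ 1.625.
That is a change of 62.5%.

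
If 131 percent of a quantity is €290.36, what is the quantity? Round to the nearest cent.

€221.65

€290.36 ÷ 1.31 ≈ €221.65.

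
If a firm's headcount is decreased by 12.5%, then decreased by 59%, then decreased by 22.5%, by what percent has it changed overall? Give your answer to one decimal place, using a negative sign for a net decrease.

The combined multiplier is 0.875 × 0.41 × 0.775 = 0.27803125.
That corresponds to a decrease of 72.2%.

-72.2%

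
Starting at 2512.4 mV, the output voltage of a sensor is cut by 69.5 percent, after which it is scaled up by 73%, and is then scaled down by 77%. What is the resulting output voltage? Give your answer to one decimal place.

Each change multiplies by a factor: 0.305 × 1.73 × 0.23 = 0.1213595.
2512.4 × 0.1213595 = 304.9036078 ≈ 304.9.

304.9 mV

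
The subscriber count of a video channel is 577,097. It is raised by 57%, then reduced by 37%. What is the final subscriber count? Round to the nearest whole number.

Each change multiplies by a factor: 1.57 × 0.63 = 0.9891.
577,097 × 0.9891 = 570806.6427 ≈ 570,807.

570,807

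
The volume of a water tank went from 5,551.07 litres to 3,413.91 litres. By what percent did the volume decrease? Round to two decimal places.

Change: 3,413.91 − 5,551.07 = -2,137.16.
Relative to the original: -2,137.16 ÷ 5,551.07 ≈ -38.50%.
So the volume decreased by 38.50%.

38.50%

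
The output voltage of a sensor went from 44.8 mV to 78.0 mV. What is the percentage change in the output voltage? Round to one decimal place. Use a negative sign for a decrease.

Change: 78.0 − 44.8 = 33.2.
Relative to the original: 33.2 ÷ 44.8 ≈ 74.1%.

74.1%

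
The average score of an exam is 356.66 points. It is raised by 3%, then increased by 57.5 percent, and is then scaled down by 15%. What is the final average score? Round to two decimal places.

491.80 points

After the 3% increase: 356.66 × 1.03 = 367.3598.
57.5% increase: 367.3598 × 1.575 = 578.591685.
15% decrease: 578.591685 × 0.85 = 491.80293225 ≈ 491.80.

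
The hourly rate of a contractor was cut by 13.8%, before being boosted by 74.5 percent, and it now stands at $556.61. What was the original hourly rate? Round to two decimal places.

Undoing the 74.5% increase: $556.61 ÷ 1.745 ≈ $318.974212.
Undoing the 13.8% decrease: $318.974212 ÷ 0.862 ≈ $370.04.

$370.04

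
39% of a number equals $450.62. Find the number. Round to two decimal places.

$450.62 ÷ 0.39 ≈ $1155.44.

$1155.44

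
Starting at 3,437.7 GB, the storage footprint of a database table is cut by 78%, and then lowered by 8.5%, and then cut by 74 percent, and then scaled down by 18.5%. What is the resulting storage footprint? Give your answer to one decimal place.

146.6 GB

Each change multiplies by a factor: 0.22 × 0.915 × 0.26 × 0.815 = 0.04265547.
3,437.7 × 0.04265547 = 146.636709219 ≈ 146.6.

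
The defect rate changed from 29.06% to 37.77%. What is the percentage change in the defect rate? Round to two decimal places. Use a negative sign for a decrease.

The change is 37.77 − 29.06 = 8.71 percentage points.
Relative to the original 29.06%, that is 8.71 ÷ 29.06 ≈ 29.97%.

29.97%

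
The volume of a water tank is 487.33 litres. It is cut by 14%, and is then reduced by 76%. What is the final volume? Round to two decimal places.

100.58 litres

Each change multiplies by a factor: 0.86 × 0.24 = 0.2064.
487.33 × 0.2064 = 100.584912 ≈ 100.58.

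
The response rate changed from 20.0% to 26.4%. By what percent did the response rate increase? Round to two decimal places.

32.00%

The change is 26.4 − 20.0 = 6.4 percentage points.
Relative to the original 20.0%, that is 6.4 ÷ 20.0 = 32.00%.
So the response rate rose by 32.00%.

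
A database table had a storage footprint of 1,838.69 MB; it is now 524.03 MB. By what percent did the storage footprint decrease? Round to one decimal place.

Change: 524.03 − 1,838.69 = -1,314.66.
Relative to the original: -1,314.66 ÷ 1,838.69 ≈ -71.5%.
So the storage footprint decreased by 71.5%.

71.5%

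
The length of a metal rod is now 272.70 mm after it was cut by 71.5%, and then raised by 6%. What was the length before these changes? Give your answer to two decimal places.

902.68 mm

The overall multiplier applied was 0.285 × 1.06 = 0.3021.
So the original length was 272.70 ÷ 0.3021 ≈ 902.68 mm.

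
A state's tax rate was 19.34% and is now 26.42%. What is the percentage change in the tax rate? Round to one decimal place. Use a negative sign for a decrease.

36.6%

The change is 26.42 − 19.34 = 7.08 percentage points.
Relative to the original 19.34%, that is 7.08 ÷ 19.34 ≈ 36.6%.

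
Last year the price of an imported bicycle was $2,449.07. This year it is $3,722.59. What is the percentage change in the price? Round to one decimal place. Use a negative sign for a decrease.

52.0%

Change: $3,722.59 − $2,449.07 = $1,273.52.
Relative to the original: $1,273.52 ÷ $2,449.07 ≈ 52.0%.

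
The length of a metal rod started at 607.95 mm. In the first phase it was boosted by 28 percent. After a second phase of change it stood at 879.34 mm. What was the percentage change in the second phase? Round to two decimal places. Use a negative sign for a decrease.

After the first phase: 607.95 × 1.28 = 778.176.
Second-phase multiplier: 879.34 ÷ 778.176 ≈ 1.130001.
That is a change of 13.00%.

13.00%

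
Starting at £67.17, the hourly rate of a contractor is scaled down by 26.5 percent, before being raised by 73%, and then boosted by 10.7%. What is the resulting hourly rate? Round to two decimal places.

£94.55

Each change multiplies by a factor: 0.735 × 1.73 × 1.107 = 1.40760585.
£67.17 × 1.40760585 = £94.5488849445 ≈ £94.55.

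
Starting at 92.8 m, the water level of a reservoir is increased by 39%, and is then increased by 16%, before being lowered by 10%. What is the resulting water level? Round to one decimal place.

134.7 m

Each change multiplies by a factor: 1.39 × 1.16 × 0.9 = 1.45116.
92.8 × 1.45116 = 134.667648 ≈ 134.7.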